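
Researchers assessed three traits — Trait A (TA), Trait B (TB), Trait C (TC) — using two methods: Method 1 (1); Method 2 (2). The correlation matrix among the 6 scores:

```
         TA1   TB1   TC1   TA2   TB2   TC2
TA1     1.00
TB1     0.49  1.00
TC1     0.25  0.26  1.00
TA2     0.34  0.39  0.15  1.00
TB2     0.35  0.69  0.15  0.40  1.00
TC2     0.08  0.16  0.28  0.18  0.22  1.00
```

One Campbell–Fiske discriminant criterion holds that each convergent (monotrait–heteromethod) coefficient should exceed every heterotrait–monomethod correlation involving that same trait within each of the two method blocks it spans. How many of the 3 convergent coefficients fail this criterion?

1

Convergent coefficients and their comparison sets:
TA (methods 1·2): 0.34 vs {0.49, 0.40, 0.25, 0.18} → fail.
TB (methods 1·2): 0.69 vs {0.49, 0.40, 0.26, 0.22} → pass.
TC (methods 1·2): 0.28 vs {0.25, 0.18, 0.26, 0.22} → pass.
1 of 3 fail.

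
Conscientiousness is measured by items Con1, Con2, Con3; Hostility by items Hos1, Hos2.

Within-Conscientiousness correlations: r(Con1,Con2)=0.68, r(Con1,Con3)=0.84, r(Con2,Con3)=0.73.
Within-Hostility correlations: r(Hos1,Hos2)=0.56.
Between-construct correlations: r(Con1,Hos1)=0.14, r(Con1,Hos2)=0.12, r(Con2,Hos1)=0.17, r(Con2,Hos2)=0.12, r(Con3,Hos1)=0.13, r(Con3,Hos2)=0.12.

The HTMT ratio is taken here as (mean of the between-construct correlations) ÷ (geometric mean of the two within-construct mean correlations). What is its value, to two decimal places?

0.21

Mean between = 0.80/6 = 0.1333.
Mean within-Con = 2.25/3 = 0.7500; mean within-Hos = 0.56/1 = 0.5600.
Geometric mean = √(0.7500 × 0.5600) = 0.6481.
HTMT = 0.1333 / 0.6481 = 0.21.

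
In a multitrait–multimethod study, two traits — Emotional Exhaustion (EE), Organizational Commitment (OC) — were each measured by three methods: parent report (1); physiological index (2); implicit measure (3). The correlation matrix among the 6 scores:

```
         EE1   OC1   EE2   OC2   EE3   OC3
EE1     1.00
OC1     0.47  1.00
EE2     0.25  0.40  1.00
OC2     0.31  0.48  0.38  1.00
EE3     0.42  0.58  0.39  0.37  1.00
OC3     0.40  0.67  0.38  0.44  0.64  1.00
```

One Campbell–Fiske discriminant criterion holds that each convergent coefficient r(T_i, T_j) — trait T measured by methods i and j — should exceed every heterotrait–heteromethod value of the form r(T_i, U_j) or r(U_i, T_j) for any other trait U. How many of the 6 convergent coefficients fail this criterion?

2

Convergent coefficients and their comparison sets:
EE (methods 1·2): 0.25 vs {0.31, 0.40} → fail.
EE (methods 1·3): 0.42 vs {0.40, 0.58} → fail.
EE (methods 2·3): 0.39 vs {0.38, 0.37} → pass.
OC (methods 1·2): 0.48 vs {0.40, 0.31} → pass.
OC (methods 1·3): 0.67 vs {0.58, 0.40} → pass.
OC (methods 2·3): 0.44 vs {0.37, 0.38} → pass.
2 of 6 fail.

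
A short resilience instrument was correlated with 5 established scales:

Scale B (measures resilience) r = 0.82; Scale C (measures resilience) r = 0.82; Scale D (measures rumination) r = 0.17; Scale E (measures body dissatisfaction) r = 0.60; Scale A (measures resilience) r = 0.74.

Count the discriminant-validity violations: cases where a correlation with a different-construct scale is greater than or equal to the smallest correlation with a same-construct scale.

Convergent (same construct = resilience): Scale B, Scale C, Scale A.
Smallest convergent = 0.74. Discriminant values: 0.17, 0.60; count ≥ 0.74 → 0.

0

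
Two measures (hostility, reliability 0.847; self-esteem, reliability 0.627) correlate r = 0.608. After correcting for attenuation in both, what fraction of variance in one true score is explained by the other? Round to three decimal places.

Disattenuated r = 0.608 / √(0.847 × 0.627) = 0.608 / 0.7287 = 0.8344.
Shared true-score variance = 0.8344² = 0.6962 ≈ 0.696.

0.696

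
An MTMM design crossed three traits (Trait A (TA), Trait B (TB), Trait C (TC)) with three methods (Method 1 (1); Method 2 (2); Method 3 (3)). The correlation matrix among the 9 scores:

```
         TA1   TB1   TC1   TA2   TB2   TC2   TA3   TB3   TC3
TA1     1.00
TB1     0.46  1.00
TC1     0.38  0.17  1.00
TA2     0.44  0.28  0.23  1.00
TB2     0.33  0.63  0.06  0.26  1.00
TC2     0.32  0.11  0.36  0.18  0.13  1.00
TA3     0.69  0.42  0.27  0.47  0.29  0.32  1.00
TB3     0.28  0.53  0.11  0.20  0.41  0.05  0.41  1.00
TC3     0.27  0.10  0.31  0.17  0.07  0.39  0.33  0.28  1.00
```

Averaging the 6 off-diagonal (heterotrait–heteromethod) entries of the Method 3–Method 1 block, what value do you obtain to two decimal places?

0.24

HTHM values (method 3 × method 1): 0.42, 0.27, 0.28, 0.11, 0.27, 0.10; mean = 1.45/6 = 0.24.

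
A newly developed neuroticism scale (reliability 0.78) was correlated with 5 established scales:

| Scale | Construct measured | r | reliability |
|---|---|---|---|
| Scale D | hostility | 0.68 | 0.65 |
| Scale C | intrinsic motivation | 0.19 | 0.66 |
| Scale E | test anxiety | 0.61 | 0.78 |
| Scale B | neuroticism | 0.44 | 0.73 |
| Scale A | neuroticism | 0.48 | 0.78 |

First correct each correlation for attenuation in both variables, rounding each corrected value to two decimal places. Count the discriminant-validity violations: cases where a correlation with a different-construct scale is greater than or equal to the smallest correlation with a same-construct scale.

Disattenuated r (r / √(r_scale · r_new)):
  Scale D (disc): 0.68 / √(0.65·0.78) = 0.96
  Scale C (disc): 0.19 / √(0.66·0.78) = 0.26
  Scale E (disc): 0.61 / √(0.78·0.78) = 0.78
  Scale B (conv): 0.44 / √(0.73·0.78) = 0.58
  Scale A (conv): 0.48 / √(0.78·0.78) = 0.62
Smallest convergent = 0.58. Discriminant values: 0.96, 0.26, 0.78; count ≥ 0.58 → 2.

2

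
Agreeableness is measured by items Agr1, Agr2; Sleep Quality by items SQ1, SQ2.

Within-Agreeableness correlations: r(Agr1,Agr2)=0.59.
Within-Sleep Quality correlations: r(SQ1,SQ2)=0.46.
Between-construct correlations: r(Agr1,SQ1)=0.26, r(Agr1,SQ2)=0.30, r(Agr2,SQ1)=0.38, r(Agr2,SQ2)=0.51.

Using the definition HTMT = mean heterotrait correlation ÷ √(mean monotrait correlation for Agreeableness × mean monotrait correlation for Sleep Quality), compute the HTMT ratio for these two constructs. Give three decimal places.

Between-construct mean = 1.45/4 = 0.3625.
Mean within-Agr = 0.59/1 = 0.5900; mean within-SQ = 0.46/1 = 0.4600.
Geometric mean = √(0.5900 × 0.4600) = 0.5210.
HTMT = 0.3625 / 0.5210 = 0.696.

0.696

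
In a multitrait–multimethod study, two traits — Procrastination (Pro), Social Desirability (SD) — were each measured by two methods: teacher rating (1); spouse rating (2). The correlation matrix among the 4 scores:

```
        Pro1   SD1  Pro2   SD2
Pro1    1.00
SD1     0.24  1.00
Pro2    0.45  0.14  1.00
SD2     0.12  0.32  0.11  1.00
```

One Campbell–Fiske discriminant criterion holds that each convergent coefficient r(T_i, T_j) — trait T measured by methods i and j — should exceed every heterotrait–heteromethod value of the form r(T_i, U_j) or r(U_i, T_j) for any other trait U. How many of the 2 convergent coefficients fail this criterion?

0

Each convergent coefficient versus the relevant comparison correlations:
Pro (methods 1·2): 0.45 vs {0.12, 0.14} → pass.
SD (methods 1·2): 0.32 vs {0.14, 0.12} → pass.
0 of 2 fail.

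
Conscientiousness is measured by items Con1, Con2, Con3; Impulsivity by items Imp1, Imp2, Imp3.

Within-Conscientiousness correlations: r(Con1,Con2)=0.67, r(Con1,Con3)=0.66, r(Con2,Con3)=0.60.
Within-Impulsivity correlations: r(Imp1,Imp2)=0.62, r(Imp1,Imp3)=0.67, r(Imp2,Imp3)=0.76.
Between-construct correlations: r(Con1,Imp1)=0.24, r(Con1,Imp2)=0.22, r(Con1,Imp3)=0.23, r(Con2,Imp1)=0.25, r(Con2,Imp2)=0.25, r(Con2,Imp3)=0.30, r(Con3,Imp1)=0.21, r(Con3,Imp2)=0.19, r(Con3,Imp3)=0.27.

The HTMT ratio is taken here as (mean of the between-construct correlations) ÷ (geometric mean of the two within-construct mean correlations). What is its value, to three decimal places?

0.362

Between-construct mean = 2.16/9 = 0.2400.
Mean within-Con = 1.93/3 = 0.6433; mean within-Imp = 2.05/3 = 0.6833.
Geometric mean = √(0.6433 × 0.6833) = 0.6630.
HTMT = 0.2400 / 0.6630 = 0.362.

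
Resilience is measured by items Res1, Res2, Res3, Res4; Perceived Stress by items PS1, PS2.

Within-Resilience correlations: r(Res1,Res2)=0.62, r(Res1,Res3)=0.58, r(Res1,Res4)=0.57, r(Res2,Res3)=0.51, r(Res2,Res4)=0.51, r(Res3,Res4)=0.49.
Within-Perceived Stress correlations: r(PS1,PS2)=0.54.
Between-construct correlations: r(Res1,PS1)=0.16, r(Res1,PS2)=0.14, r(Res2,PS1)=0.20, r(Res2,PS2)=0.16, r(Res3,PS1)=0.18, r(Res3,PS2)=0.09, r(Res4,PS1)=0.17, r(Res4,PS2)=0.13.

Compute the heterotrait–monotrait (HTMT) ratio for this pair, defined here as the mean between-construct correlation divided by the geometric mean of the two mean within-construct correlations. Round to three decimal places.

0.283

Mean between = 1.23/8 = 0.1538.
Mean within-Res = 3.28/6 = 0.5467; mean within-PS = 0.54/1 = 0.5400.
Geometric mean = √(0.5467 × 0.5400) = 0.5433.
HTMT = 0.1538 / 0.5433 = 0.283.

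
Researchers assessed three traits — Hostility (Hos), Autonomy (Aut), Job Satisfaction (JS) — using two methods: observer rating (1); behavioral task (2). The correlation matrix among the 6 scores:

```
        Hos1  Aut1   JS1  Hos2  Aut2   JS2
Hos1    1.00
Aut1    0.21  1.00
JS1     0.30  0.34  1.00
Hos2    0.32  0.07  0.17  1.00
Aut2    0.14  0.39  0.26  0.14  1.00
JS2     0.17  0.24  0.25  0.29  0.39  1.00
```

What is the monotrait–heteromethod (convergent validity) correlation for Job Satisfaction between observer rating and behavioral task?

0.25

Same trait (JS), different methods: r(JS1, JS2) = 0.25.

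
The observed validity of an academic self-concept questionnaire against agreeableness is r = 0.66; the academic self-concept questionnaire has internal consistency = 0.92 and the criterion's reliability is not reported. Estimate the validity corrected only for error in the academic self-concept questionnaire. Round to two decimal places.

Single correction: r_c = r_obs / √r_xx = 0.66 / √0.92 = 0.66 / 0.9592 ≈ 0.69.

0.69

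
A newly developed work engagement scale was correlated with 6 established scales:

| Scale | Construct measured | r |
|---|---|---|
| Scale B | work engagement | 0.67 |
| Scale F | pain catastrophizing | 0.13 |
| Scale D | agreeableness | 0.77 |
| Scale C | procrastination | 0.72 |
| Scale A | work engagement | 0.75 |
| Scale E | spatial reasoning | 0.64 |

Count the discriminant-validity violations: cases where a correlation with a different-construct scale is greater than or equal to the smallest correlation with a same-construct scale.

2

Convergent (same construct = work engagement): Scale B, Scale A.
Smallest convergent = 0.67. Discriminant values: 0.13, 0.77, 0.72, 0.64; count ≥ 0.67 → 2.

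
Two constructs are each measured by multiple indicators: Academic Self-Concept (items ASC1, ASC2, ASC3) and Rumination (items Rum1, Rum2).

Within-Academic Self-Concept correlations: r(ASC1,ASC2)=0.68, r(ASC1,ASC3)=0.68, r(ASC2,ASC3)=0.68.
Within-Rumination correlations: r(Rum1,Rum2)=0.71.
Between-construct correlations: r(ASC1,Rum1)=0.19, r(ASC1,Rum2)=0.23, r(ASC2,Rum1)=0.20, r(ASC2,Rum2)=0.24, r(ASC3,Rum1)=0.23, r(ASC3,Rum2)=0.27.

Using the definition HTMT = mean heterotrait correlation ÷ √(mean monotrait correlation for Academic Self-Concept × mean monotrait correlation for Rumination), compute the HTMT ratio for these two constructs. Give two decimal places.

0.33

Mean heterotrait r = 1.36/6 = 0.2267.
Mean within-ASC = 2.04/3 = 0.6800; mean within-Rum = 0.71/1 = 0.7100.
Geometric mean = √(0.6800 × 0.7100) = 0.6948.
HTMT = 0.2267 / 0.6948 = 0.33.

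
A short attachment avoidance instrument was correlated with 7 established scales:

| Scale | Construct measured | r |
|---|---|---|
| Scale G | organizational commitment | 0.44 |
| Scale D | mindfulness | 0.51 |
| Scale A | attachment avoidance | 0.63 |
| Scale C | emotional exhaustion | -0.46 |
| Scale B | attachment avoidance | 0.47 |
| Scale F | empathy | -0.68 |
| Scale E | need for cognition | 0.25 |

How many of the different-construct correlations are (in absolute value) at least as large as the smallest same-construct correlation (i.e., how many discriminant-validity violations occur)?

Convergent (same construct = attachment avoidance): Scale A, Scale B.
Smallest convergent = 0.47. Discriminant |r|: 0.44, 0.51, 0.46, 0.68, 0.25; count ≥ 0.47 → 2.

2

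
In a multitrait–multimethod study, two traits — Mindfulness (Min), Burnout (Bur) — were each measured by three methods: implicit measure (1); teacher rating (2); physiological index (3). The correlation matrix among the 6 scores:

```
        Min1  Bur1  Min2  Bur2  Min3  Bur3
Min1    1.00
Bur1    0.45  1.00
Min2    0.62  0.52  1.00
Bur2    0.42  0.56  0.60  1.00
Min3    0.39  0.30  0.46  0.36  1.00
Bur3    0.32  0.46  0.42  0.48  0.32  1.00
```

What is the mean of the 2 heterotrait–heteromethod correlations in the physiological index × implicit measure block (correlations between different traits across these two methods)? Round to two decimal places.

0.31

HTHM values (method 3 × method 1): 0.30, 0.32; mean = 0.62/2 = 0.31.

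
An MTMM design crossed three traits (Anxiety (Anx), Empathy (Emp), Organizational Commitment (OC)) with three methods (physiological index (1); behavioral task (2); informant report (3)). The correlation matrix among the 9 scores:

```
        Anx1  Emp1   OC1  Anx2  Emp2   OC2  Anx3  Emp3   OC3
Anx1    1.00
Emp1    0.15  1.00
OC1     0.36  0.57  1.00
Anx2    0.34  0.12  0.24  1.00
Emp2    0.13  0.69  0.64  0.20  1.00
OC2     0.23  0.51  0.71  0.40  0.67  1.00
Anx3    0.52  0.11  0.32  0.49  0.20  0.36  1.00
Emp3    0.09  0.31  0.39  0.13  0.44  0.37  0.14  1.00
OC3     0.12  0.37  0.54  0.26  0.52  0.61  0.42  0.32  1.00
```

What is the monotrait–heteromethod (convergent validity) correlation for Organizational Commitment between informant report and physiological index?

Same trait (OC), different methods: r(OC3, OC1) = 0.54.

0.54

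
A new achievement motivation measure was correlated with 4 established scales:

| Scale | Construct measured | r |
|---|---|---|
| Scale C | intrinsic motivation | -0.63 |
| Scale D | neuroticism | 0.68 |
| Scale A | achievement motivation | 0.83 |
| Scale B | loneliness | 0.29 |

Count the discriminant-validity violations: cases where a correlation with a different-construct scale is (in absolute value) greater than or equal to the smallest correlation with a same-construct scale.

Convergent (same construct = achievement motivation): Scale A.
Smallest convergent = 0.83. Discriminant |r|: 0.63, 0.68, 0.29; count ≥ 0.83 → 0.

0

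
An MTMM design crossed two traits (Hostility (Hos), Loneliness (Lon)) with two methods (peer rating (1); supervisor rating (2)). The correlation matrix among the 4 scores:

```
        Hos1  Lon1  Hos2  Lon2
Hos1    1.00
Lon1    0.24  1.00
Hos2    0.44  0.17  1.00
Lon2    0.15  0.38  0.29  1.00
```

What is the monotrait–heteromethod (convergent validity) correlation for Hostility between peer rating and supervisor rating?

Same trait (Hos), different methods: r(Hos1, Hos2) = 0.44.

0.44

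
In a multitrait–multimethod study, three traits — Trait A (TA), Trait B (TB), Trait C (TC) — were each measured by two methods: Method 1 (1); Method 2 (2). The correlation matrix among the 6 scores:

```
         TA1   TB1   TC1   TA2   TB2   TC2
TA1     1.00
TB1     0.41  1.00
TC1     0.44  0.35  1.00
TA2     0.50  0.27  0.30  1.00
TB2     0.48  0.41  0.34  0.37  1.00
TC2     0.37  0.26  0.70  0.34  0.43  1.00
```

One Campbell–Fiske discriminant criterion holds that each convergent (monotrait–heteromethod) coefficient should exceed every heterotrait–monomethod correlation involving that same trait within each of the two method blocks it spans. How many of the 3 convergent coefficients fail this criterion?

1

Each convergent coefficient versus the relevant comparison correlations:
TA (methods 1·2): 0.50 vs {0.41, 0.37, 0.44, 0.34} → pass.
TB (methods 1·2): 0.41 vs {0.41, 0.37, 0.35, 0.43} → fail.
TC (methods 1·2): 0.70 vs {0.44, 0.34, 0.35, 0.43} → pass.
1 of 3 fail.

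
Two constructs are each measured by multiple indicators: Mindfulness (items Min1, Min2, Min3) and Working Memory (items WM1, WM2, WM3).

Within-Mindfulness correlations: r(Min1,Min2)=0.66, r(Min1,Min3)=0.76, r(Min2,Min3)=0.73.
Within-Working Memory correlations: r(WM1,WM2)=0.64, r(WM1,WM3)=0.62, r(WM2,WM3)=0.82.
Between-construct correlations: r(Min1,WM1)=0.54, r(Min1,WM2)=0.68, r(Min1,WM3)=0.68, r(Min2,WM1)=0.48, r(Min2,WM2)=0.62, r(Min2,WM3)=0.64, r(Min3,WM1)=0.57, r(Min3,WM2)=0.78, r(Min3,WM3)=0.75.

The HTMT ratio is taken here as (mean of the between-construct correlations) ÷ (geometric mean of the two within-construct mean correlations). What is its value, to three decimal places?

0.905

Between-construct mean = 5.74/9 = 0.6378.
Mean within-Min = 2.15/3 = 0.7167; mean within-WM = 2.08/3 = 0.6933.
Geometric mean = √(0.7167 × 0.6933) = 0.7049.
HTMT = 0.6378 / 0.7049 = 0.905.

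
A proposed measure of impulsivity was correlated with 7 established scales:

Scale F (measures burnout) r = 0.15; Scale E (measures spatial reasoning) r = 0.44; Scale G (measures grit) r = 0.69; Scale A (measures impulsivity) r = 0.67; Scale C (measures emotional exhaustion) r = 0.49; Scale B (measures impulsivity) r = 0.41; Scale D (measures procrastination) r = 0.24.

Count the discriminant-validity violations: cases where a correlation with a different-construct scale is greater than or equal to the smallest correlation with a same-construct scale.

3

Convergent (same construct = impulsivity): Scale A, Scale B.
Smallest convergent = 0.41. Discriminant values: 0.15, 0.44, 0.69, 0.49, 0.24; count ≥ 0.41 → 3.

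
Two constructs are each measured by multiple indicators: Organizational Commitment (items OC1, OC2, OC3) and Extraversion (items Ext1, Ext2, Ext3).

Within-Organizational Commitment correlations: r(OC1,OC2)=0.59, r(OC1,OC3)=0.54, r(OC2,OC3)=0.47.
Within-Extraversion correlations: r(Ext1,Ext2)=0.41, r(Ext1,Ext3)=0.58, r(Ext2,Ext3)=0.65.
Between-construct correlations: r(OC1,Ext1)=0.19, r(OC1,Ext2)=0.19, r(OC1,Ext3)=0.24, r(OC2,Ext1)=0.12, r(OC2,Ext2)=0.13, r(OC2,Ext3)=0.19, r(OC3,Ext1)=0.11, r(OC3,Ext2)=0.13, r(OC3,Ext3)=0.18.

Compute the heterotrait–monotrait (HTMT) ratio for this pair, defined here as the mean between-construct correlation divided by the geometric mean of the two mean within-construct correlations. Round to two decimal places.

Mean between = 1.48/9 = 0.1644.
Mean within-OC = 1.60/3 = 0.5333; mean within-Ext = 1.64/3 = 0.5467.
Geometric mean = √(0.5333 × 0.5467) = 0.5400.
HTMT = 0.1644 / 0.5400 = 0.30.

0.30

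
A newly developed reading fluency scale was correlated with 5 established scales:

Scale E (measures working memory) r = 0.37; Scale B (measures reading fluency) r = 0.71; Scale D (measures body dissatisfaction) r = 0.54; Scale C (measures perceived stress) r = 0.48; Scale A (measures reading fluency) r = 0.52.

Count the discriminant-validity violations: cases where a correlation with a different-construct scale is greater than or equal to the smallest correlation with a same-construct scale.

Convergent (same construct = reading fluency): Scale B, Scale A.
Smallest convergent = 0.52. Discriminant values: 0.37, 0.54, 0.48; count ≥ 0.52 → 1.

1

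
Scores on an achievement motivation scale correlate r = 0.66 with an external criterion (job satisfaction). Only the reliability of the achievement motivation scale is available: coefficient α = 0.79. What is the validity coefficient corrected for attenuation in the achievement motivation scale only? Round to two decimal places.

0.74

Single correction: r_c = r_obs / √r_xx = 0.66 / √0.79 = 0.66 / 0.8888 ≈ 0.74.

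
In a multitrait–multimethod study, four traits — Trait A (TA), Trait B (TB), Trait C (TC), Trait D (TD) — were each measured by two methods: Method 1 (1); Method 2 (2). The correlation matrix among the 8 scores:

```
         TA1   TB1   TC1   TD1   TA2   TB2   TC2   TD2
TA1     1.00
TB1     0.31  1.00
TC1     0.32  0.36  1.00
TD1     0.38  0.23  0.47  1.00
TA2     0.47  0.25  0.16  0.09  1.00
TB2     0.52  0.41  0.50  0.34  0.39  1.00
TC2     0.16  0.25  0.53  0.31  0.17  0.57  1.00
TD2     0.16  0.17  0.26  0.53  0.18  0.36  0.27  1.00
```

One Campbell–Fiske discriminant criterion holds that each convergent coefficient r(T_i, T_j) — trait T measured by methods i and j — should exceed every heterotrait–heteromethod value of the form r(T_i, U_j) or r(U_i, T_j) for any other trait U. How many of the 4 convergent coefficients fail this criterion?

Convergent coefficients and their comparison sets:
TA (methods 1·2): 0.47 vs {0.52, 0.25, 0.16, 0.16, 0.16, 0.09} → fail.
TB (methods 1·2): 0.41 vs {0.25, 0.52, 0.25, 0.50, 0.17, 0.34} → fail.
TC (methods 1·2): 0.53 vs {0.16, 0.16, 0.50, 0.25, 0.26, 0.31} → pass.
TD (methods 1·2): 0.53 vs {0.09, 0.16, 0.34, 0.17, 0.31, 0.26} → pass.
2 of 4 fail.

2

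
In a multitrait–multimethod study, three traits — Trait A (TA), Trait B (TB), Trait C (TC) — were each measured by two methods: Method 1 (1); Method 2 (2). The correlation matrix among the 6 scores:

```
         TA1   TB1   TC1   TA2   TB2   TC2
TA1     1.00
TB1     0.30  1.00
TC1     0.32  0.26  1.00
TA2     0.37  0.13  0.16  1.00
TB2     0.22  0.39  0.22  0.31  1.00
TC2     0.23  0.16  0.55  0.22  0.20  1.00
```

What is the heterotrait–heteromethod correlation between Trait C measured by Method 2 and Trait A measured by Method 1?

Different traits and methods: r(TC2, TA1) = 0.23.

0.23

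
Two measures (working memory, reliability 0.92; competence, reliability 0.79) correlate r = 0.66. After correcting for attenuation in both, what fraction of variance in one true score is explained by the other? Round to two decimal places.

Disattenuated r = 0.66 / √(0.92 × 0.79) = 0.66 / 0.8525 = 0.7742.
Shared true-score variance = 0.7742² = 0.5994 ≈ 0.60.

0.60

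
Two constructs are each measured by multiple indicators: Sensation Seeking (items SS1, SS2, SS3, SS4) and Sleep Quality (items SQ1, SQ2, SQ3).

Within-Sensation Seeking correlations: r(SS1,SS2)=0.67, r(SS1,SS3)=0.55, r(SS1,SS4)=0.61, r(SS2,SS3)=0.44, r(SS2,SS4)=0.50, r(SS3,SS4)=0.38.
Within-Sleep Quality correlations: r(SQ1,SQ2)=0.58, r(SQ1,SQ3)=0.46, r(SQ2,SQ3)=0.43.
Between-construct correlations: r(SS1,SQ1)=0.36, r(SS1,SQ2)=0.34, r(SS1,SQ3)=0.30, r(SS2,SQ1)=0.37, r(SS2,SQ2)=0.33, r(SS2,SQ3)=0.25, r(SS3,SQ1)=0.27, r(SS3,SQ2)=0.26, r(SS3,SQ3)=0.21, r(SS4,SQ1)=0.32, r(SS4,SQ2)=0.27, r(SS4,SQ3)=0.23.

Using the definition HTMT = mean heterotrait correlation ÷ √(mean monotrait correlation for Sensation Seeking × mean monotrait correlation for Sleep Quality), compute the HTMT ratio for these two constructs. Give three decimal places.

Mean heterotrait r = 3.51/12 = 0.2925.
Mean within-SS = 3.15/6 = 0.5250; mean within-SQ = 1.47/3 = 0.4900.
Geometric mean = √(0.5250 × 0.4900) = 0.5072.
HTMT = 0.2925 / 0.5072 = 0.577.

0.577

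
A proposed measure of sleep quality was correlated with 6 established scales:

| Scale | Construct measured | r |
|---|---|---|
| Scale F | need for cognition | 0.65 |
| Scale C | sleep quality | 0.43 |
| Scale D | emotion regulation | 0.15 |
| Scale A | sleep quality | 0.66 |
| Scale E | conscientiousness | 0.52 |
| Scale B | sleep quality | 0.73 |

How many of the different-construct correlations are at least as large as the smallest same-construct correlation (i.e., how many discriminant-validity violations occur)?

2

Convergent (same construct = sleep quality): Scale C, Scale A, Scale B.
Smallest convergent = 0.43. Discriminant values: 0.65, 0.15, 0.52; count ≥ 0.43 → 2.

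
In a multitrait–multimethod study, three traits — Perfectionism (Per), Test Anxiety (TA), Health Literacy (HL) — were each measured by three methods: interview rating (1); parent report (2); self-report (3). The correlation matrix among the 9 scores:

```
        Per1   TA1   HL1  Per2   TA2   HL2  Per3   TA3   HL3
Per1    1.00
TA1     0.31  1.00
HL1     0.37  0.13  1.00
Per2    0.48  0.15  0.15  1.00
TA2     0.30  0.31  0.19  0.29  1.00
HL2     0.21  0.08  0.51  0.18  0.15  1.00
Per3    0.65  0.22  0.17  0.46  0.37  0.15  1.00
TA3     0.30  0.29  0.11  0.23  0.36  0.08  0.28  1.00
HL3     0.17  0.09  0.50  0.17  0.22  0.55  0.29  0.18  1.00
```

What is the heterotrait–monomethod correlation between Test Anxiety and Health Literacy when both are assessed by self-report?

Different traits, same method: r(TA3, HL3) = 0.18.

0.18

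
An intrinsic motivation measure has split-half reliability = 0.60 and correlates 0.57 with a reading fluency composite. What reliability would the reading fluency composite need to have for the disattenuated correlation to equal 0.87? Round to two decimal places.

r_true = r_obs / √(r_xx · r_yy) ⇒ 0.87 = 0.57 / √(0.60 · r_yy).
√(0.60 · r_yy) = 0.57 / 0.87 = 0.6552; 0.60 · r_yy = 0.4293; r_yy = 0.4293 / 0.60 ≈ 0.72.

0.72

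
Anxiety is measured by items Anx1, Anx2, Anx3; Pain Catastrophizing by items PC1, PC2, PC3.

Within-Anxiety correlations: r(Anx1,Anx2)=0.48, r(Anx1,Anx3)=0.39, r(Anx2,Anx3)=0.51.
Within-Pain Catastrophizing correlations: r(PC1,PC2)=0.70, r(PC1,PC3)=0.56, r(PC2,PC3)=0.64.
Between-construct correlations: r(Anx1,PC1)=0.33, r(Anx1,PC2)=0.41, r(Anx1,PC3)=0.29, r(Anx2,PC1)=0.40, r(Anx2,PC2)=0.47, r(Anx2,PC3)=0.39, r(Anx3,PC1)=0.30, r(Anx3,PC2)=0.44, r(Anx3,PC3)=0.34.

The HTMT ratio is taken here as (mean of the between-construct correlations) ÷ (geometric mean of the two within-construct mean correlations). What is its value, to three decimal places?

0.694

Between-construct mean = 3.37/9 = 0.3744.
Mean within-Anx = 1.38/3 = 0.4600; mean within-PC = 1.90/3 = 0.6333.
Geometric mean = √(0.4600 × 0.6333) = 0.5397.
HTMT = 0.3744 / 0.5397 = 0.694.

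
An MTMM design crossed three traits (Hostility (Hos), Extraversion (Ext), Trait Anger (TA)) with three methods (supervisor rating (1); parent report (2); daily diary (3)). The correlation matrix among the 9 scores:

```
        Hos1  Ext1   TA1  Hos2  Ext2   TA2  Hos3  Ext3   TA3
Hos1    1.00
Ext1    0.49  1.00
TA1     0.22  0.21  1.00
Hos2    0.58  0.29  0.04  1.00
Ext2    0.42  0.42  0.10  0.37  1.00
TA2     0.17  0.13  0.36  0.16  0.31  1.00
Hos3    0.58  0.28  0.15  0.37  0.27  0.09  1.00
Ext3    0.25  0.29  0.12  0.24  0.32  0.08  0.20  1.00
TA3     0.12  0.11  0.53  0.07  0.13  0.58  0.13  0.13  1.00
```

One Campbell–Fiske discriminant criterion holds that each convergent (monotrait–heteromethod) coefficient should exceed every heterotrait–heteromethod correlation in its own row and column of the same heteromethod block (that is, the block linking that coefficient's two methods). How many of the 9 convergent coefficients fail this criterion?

Checking each validity diagonal entry against its comparison values:
Hos (methods 1·2): 0.58 vs {0.42, 0.29, 0.17, 0.04} → pass.
Hos (methods 1·3): 0.58 vs {0.25, 0.28, 0.12, 0.15} → pass.
Hos (methods 2·3): 0.37 vs {0.24, 0.27, 0.07, 0.09} → pass.
Ext (methods 1·2): 0.42 vs {0.29, 0.42, 0.13, 0.10} → fail.
Ext (methods 1·3): 0.29 vs {0.28, 0.25, 0.11, 0.12} → pass.
Ext (methods 2·3): 0.32 vs {0.27, 0.24, 0.13, 0.08} → pass.
TA (methods 1·2): 0.36 vs {0.04, 0.17, 0.10, 0.13} → pass.
TA (methods 1·3): 0.53 vs {0.15, 0.12, 0.12, 0.11} → pass.
TA (methods 2·3): 0.58 vs {0.09, 0.07, 0.08, 0.13} → pass.
1 of 9 fail.

1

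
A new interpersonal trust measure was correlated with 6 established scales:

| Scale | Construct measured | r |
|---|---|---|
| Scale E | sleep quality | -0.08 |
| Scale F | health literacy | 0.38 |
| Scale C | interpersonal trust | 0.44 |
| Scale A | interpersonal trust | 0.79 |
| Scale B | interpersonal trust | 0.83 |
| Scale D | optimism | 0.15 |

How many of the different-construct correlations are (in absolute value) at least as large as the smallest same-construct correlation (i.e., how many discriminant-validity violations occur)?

Convergent (same construct = interpersonal trust): Scale C, Scale A, Scale B.
Smallest convergent = 0.44. Discriminant |r|: 0.08, 0.38, 0.15; count ≥ 0.44 → 0.

0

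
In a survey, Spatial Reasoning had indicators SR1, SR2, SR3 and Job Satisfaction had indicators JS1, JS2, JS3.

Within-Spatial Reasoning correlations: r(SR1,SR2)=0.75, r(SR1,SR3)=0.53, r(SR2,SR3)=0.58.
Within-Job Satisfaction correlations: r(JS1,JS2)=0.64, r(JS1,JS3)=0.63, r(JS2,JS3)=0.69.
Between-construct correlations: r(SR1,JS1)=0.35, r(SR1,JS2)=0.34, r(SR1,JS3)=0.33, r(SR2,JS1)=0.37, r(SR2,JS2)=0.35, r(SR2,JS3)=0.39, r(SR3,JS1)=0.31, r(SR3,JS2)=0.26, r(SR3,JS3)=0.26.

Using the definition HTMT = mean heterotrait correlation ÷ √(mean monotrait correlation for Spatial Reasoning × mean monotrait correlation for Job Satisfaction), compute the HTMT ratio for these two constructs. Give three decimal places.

0.517

Mean heterotrait r = 2.96/9 = 0.3289.
Mean within-SR = 1.86/3 = 0.6200; mean within-JS = 1.96/3 = 0.6533.
Geometric mean = √(0.6200 × 0.6533) = 0.6364.
HTMT = 0.3289 / 0.6364 = 0.517.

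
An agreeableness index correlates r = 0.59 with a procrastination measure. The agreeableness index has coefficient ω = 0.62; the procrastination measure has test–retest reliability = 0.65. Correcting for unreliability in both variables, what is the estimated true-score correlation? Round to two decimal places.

r_true = r_obs / √(r_xx · r_yy) = 0.59 / √(0.62 × 0.65) = 0.59 / √0.4030 = 0.59 / 0.6348 ≈ 0.93.

0.93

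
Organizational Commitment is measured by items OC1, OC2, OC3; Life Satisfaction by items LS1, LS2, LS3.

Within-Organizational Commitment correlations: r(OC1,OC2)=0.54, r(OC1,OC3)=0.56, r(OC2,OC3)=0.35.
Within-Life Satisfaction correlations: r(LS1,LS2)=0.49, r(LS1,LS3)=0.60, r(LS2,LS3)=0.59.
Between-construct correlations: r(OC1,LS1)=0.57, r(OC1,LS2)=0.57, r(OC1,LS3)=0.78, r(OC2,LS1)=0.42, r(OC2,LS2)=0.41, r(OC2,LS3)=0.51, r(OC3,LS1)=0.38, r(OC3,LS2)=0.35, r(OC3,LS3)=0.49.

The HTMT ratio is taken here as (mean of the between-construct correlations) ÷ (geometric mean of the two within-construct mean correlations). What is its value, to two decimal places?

Mean between = 4.48/9 = 0.4978.
Mean within-OC = 1.45/3 = 0.4833; mean within-LS = 1.68/3 = 0.5600.
Geometric mean = √(0.4833 × 0.5600) = 0.5202.
HTMT = 0.4978 / 0.5202 = 0.96.

0.96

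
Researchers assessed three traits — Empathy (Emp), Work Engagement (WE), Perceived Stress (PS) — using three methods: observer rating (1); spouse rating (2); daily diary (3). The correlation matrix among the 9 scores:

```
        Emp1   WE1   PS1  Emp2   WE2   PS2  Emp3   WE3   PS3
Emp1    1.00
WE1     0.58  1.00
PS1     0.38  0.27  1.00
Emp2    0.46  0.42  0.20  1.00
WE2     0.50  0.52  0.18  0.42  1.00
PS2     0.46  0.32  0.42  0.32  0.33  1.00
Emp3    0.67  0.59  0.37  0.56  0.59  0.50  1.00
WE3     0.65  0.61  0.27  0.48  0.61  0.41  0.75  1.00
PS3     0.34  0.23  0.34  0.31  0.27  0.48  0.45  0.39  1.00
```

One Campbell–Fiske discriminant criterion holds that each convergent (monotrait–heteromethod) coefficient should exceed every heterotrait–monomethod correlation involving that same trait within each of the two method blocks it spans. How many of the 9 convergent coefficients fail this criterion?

7

Each convergent coefficient versus the relevant comparison correlations:
Emp (methods 1·2): 0.46 vs {0.58, 0.42, 0.38, 0.32} → fail.
Emp (methods 1·3): 0.67 vs {0.58, 0.75, 0.38, 0.45} → fail.
Emp (methods 2·3): 0.56 vs {0.42, 0.75, 0.32, 0.45} → fail.
WE (methods 1·2): 0.52 vs {0.58, 0.42, 0.27, 0.33} → fail.
WE (methods 1·3): 0.61 vs {0.58, 0.75, 0.27, 0.39} → fail.
WE (methods 2·3): 0.61 vs {0.42, 0.75, 0.33, 0.39} → fail.
PS (methods 1·2): 0.42 vs {0.38, 0.32, 0.27, 0.33} → pass.
PS (methods 1·3): 0.34 vs {0.38, 0.45, 0.27, 0.39} → fail.
PS (methods 2·3): 0.48 vs {0.32, 0.45, 0.33, 0.39} → pass.
7 of 9 fail.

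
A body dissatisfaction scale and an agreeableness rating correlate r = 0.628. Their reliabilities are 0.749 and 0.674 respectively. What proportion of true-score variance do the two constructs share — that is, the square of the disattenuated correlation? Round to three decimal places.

0.781

Disattenuated r = 0.628 / √(0.749 × 0.674) = 0.628 / 0.7105 = 0.8839.
Shared true-score variance = 0.8839² = 0.7813 ≈ 0.781.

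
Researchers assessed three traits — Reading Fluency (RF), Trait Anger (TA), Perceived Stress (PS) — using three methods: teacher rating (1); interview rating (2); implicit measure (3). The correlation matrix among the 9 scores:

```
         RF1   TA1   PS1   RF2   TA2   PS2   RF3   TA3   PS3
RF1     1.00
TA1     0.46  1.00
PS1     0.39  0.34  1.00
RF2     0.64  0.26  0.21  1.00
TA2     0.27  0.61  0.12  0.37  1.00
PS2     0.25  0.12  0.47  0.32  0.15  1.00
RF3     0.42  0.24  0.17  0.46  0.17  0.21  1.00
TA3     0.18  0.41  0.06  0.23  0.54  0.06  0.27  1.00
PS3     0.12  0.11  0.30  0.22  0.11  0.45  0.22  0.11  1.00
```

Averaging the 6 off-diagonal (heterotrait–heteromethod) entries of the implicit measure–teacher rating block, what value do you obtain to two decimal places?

0.15

HTHM values (method 3 × method 1): 0.24, 0.17, 0.18, 0.06, 0.12, 0.11; mean = 0.88/6 = 0.15.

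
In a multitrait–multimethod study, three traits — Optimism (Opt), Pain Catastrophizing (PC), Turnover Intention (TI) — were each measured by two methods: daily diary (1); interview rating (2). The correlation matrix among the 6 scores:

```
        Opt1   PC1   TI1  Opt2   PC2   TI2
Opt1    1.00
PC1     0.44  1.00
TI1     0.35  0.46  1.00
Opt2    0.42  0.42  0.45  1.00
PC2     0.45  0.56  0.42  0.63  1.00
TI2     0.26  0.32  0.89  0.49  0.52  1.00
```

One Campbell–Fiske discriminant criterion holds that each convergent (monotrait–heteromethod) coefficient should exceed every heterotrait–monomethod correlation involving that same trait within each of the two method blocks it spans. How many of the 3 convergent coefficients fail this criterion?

2

Each convergent coefficient versus the relevant comparison correlations:
Opt (methods 1·2): 0.42 vs {0.44, 0.63, 0.35, 0.49} → fail.
PC (methods 1·2): 0.56 vs {0.44, 0.63, 0.46, 0.52} → fail.
TI (methods 1·2): 0.89 vs {0.35, 0.49, 0.46, 0.52} → pass.
2 of 3 fail.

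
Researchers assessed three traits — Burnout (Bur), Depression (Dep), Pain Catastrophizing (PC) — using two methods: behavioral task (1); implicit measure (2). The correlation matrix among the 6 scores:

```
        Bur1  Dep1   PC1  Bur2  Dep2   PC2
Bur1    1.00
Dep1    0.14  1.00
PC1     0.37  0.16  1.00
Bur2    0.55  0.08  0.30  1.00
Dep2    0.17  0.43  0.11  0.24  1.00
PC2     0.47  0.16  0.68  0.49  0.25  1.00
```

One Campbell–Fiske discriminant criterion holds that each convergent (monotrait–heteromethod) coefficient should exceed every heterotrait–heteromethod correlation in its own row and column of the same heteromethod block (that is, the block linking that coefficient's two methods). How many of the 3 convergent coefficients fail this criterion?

0

Checking each validity diagonal entry against its comparison values:
Bur (methods 1·2): 0.55 vs {0.17, 0.08, 0.47, 0.30} → pass.
Dep (methods 1·2): 0.43 vs {0.08, 0.17, 0.16, 0.11} → pass.
PC (methods 1·2): 0.68 vs {0.30, 0.47, 0.11, 0.16} → pass.
0 of 3 fail.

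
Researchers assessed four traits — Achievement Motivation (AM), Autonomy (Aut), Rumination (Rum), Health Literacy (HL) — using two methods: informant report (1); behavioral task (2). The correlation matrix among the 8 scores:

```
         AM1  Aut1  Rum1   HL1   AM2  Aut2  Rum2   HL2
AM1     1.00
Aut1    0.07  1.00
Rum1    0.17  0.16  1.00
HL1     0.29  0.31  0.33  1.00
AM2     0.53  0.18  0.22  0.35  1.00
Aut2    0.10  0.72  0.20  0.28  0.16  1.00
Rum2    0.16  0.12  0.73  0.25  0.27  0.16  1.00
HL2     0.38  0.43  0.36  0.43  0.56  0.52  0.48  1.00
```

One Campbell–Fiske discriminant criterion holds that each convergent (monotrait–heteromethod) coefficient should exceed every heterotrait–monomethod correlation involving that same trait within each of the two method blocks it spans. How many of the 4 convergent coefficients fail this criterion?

2

Convergent coefficients and their comparison sets:
AM (methods 1·2): 0.53 vs {0.07, 0.16, 0.17, 0.27, 0.29, 0.56} → fail.
Aut (methods 1·2): 0.72 vs {0.07, 0.16, 0.16, 0.16, 0.31, 0.52} → pass.
Rum (methods 1·2): 0.73 vs {0.17, 0.27, 0.16, 0.16, 0.33, 0.48} → pass.
HL (methods 1·2): 0.43 vs {0.29, 0.56, 0.31, 0.52, 0.33, 0.48} → fail.
2 of 4 fail.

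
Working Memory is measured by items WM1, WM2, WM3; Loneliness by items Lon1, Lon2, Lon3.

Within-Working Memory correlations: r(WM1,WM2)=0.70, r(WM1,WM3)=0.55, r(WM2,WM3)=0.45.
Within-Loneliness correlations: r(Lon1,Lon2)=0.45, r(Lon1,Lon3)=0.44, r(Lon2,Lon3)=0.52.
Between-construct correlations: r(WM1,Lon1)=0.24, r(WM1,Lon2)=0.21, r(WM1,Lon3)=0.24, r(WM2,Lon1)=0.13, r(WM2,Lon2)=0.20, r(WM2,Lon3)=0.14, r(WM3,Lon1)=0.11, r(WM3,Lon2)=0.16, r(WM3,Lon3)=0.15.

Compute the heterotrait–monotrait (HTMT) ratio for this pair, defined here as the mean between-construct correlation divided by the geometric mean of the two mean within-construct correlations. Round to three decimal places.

0.340

Between-construct mean = 1.58/9 = 0.1756.
Mean within-WM = 1.70/3 = 0.5667; mean within-Lon = 1.41/3 = 0.4700.
Geometric mean = √(0.5667 × 0.4700) = 0.5161.
HTMT = 0.1756 / 0.5161 = 0.340.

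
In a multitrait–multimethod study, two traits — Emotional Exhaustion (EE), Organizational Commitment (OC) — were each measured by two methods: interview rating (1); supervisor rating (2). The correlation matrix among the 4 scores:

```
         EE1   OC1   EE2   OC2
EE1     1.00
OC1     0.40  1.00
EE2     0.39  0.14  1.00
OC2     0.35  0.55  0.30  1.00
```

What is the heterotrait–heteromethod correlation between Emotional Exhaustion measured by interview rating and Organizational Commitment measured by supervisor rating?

0.35

Different traits and methods: r(EE1, OC2) = 0.35.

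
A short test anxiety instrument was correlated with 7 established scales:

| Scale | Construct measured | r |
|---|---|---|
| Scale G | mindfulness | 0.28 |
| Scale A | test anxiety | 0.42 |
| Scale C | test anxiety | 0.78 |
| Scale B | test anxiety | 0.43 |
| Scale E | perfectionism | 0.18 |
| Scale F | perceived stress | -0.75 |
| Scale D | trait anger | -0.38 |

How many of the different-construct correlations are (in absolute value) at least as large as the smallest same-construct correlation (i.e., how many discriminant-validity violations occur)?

Convergent (same construct = test anxiety): Scale A, Scale C, Scale B.
Smallest convergent = 0.42. Discriminant |r|: 0.28, 0.18, 0.75, 0.38; count ≥ 0.42 → 1.

1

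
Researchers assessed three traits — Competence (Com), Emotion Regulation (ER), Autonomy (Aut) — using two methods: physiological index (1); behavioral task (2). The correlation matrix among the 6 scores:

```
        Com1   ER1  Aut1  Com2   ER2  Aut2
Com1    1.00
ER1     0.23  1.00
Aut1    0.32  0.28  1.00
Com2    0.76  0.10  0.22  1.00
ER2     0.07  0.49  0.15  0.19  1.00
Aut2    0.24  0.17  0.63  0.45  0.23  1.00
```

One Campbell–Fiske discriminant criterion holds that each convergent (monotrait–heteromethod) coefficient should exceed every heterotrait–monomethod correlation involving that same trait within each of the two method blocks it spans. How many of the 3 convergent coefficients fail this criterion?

0

Checking each validity diagonal entry against its comparison values:
Com (methods 1·2): 0.76 vs {0.23, 0.19, 0.32, 0.45} → pass.
ER (methods 1·2): 0.49 vs {0.23, 0.19, 0.28, 0.23} → pass.
Aut (methods 1·2): 0.63 vs {0.32, 0.45, 0.28, 0.23} → pass.
0 of 3 fail.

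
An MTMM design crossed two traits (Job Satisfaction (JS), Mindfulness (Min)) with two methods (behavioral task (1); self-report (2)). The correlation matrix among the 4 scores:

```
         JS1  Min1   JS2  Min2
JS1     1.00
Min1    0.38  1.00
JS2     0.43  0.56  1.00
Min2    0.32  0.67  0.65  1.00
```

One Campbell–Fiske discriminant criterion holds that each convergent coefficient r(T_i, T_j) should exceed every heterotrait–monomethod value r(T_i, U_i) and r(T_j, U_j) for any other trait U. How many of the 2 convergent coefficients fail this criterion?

Checking each validity diagonal entry against its comparison values:
JS (methods 1·2): 0.43 vs {0.38, 0.65} → fail.
Min (methods 1·2): 0.67 vs {0.38, 0.65} → pass.
1 of 2 fail.

1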